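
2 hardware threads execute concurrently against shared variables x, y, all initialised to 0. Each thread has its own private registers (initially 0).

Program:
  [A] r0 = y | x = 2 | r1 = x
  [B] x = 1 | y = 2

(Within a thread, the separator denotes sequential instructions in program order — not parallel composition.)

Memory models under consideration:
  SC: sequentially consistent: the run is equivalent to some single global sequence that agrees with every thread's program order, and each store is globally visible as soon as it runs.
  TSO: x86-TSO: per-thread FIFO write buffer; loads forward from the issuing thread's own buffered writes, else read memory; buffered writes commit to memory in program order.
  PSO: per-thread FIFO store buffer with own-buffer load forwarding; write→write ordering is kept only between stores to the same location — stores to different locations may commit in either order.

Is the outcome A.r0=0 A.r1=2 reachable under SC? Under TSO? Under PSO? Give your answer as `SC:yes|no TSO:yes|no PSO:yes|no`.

outcome vector order: (A.r0,A.r1)
under SC → (0,1); (0,2); (2,2)
under TSO → (0,1); (0,2); (2,2)
under PSO → (0,1); (0,2); (2,1); (2,2)
target (0,2) ∈ {SC,TSO,PSO}

SC:yes TSO:yes PSO:yes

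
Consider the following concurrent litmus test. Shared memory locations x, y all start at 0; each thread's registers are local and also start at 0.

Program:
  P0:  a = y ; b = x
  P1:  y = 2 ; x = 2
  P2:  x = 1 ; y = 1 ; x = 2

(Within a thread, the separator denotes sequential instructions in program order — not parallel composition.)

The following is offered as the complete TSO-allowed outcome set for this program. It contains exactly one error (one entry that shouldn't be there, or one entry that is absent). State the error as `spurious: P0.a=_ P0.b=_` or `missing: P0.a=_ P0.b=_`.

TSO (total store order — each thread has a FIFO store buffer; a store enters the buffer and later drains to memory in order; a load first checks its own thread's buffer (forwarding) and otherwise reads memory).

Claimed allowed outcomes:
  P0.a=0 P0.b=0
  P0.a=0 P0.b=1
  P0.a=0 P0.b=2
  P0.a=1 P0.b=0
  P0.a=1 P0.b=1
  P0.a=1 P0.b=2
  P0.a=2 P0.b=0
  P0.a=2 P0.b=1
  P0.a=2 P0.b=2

outcome vector order: (P0.a,P0.b)
[TSO] allowed = {00; 01; 02; 11; 12; 20; 21; 22}
claimed∖TSO = {10}

spurious: P0.a=1 P0.b=0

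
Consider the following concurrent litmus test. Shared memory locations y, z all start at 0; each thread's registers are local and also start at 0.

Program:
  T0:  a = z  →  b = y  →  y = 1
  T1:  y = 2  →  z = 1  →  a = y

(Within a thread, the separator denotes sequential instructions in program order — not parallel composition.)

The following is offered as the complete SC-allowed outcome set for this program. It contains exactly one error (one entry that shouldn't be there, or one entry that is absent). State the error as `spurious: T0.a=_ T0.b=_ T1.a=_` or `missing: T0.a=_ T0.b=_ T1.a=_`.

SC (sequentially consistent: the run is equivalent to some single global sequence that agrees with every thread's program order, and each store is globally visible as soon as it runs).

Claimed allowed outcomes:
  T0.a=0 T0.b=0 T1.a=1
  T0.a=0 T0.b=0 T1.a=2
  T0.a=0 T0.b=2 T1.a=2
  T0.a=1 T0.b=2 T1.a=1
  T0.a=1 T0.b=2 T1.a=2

outcome vector order: (T0.a,T0.b,T1.a)
[SC] allowed = {0/0/1, 0/0/2, 0/2/1, 0/2/2, 1/2/1, 1/2/2}
SC∖claimed = {0/2/1}

missing: T0.a=0 T0.b=2 T1.a=1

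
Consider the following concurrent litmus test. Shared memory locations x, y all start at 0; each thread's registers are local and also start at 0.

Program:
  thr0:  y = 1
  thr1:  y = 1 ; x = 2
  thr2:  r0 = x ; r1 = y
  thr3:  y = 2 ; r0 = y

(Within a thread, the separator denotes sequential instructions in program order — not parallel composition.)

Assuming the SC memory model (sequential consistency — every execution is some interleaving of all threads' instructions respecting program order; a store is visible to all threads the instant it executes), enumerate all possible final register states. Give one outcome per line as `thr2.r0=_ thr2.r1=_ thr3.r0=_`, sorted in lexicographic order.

outcome vector order: (thr2.r0,thr2.r1,thr3.r0)
|SC outcomes| = 10

thr2.r0=0 thr2.r1=0 thr3.r0=1
thr2.r0=0 thr2.r1=0 thr3.r0=2
thr2.r0=0 thr2.r1=1 thr3.r0=1
thr2.r0=0 thr2.r1=1 thr3.r0=2
thr2.r0=0 thr2.r1=2 thr3.r0=1
thr2.r0=0 thr2.r1=2 thr3.r0=2
thr2.r0=2 thr2.r1=1 thr3.r0=1
thr2.r0=2 thr2.r1=1 thr3.r0=2
thr2.r0=2 thr2.r1=2 thr3.r0=1
thr2.r0=2 thr2.r1=2 thr3.r0=2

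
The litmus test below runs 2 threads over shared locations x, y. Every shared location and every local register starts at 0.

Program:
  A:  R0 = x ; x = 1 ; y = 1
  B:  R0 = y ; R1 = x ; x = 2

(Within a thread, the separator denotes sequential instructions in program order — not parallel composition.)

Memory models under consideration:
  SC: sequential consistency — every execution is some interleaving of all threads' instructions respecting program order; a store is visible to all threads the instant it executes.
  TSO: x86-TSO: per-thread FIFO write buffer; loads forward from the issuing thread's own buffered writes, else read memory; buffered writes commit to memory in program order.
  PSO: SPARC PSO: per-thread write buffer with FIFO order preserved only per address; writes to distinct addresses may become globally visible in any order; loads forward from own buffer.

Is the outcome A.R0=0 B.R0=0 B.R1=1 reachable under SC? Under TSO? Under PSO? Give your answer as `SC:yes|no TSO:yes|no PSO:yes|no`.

outcome vector order: (A.R0,B.R0,B.R1)
under SC → 000, 001, 011, 200
under TSO → 000, 001, 011, 200
under PSO → 000, 001, 010, 011, 200
target 001 ∈ {SC,TSO,PSO}

SC:yes TSO:yes PSO:yes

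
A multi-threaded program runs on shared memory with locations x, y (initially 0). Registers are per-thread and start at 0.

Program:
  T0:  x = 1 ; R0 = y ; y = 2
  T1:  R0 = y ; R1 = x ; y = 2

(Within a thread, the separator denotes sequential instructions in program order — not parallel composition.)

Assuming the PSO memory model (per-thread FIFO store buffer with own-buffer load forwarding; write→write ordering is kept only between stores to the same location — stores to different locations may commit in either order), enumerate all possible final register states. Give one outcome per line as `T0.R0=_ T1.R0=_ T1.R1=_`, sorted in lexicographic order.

outcome vector order: (T0.R0,T1.R0,T1.R1)
|PSO outcomes| = 6

T0.R0=0 T1.R0=0 T1.R1=0
T0.R0=0 T1.R0=0 T1.R1=1
T0.R0=0 T1.R0=2 T1.R1=0
T0.R0=0 T1.R0=2 T1.R1=1
T0.R0=2 T1.R0=0 T1.R1=0
T0.R0=2 T1.R0=0 T1.R1=1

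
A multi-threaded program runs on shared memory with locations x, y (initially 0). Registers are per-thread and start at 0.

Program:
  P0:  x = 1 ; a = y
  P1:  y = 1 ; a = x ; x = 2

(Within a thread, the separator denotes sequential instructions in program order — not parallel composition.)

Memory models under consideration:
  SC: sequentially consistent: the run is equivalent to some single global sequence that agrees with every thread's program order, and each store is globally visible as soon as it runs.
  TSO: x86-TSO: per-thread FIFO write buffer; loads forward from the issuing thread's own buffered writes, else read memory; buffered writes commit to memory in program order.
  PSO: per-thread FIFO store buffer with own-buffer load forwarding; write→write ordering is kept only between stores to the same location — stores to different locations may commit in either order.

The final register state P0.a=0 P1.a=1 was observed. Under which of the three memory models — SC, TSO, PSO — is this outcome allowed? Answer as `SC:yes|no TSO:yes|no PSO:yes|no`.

outcome vector order: (P0.a,P1.a)
under SC → 0/1 1/0 1/1
under TSO → 0/0 0/1 1/0 1/1
under PSO → 0/0 0/1 1/0 1/1
target 0/1 ∈ {SC,TSO,PSO}

SC:yes TSO:yes PSO:yes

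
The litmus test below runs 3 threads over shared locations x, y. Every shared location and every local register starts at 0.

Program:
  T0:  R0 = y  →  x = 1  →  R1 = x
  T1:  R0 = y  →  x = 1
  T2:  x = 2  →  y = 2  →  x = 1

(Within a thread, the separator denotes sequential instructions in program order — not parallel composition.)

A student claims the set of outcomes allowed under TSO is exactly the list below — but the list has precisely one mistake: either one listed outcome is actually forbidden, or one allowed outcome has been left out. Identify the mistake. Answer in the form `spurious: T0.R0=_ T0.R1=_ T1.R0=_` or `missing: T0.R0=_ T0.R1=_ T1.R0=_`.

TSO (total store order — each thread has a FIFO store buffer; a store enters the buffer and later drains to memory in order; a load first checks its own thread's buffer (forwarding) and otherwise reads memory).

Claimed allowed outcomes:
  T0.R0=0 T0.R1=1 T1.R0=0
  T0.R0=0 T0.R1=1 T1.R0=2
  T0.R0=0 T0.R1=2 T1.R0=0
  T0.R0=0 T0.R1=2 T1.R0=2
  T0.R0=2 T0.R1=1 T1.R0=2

outcome vector order: (T0.R0,T0.R1,T1.R0)
TSO (6): 0/1/0; 0/1/2; 0/2/0; 0/2/2; 2/1/0; 2/1/2
TSO∖claimed = {2/1/0}

missing: T0.R0=2 T0.R1=1 T1.R0=0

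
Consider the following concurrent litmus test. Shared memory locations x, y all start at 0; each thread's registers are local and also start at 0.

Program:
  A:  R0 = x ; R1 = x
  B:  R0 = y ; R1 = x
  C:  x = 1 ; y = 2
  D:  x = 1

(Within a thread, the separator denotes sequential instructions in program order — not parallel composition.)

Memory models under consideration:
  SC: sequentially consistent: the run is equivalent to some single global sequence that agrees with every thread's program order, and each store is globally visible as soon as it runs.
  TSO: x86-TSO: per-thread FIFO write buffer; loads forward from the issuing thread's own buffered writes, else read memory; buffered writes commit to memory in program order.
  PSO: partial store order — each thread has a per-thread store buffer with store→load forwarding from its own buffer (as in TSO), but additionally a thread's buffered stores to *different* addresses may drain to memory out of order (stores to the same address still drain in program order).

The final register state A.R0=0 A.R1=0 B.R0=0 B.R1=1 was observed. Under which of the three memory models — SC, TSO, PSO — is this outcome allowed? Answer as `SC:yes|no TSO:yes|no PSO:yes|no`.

SC:yes TSO:yes PSO:yes

outcome vector order: (A.R0,A.R1,B.R0,B.R1)
[SC] allowed = {<0 0 0 0>, <0 0 0 1>, <0 0 2 1>, <0 1 0 0>, <0 1 0 1>, <0 1 2 1>, <1 1 0 0>, <1 1 0 1>, <1 1 2 1>}
[TSO] allowed = {<0 0 0 0>, <0 0 0 1>, <0 0 2 1>, <0 1 0 0>, <0 1 0 1>, <0 1 2 1>, <1 1 0 0>, <1 1 0 1>, <1 1 2 1>}
[PSO] allowed = {<0 0 0 0>, <0 0 0 1>, <0 0 2 0>, <0 0 2 1>, <0 1 0 0>, <0 1 0 1>, <0 1 2 0>, <0 1 2 1>, <1 1 0 0>, <1 1 0 1>, <1 1 2 0>, <1 1 2 1>}
target <0 0 0 1> ∈ {SC,TSO,PSO}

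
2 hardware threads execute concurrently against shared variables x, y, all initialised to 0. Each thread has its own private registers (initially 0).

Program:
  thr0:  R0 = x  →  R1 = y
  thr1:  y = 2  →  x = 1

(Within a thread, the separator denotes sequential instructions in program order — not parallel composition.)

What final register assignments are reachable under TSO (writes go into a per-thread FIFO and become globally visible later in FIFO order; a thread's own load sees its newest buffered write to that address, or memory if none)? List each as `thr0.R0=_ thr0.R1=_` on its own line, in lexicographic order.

thr0.R0=0 thr0.R1=0
thr0.R0=0 thr0.R1=2
thr0.R0=1 thr0.R1=2

outcome vector order: (thr0.R0,thr0.R1)
|TSO outcomes| = 3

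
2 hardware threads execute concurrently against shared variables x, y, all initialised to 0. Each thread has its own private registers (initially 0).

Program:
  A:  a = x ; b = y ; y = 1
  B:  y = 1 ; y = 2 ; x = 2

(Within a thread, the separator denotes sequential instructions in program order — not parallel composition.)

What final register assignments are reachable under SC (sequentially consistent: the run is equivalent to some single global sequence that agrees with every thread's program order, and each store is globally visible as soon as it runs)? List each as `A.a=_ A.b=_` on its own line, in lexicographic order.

A.a=0 A.b=0
A.a=0 A.b=1
A.a=0 A.b=2
A.a=2 A.b=2

outcome vector order: (A.a,A.b)
|SC outcomes| = 4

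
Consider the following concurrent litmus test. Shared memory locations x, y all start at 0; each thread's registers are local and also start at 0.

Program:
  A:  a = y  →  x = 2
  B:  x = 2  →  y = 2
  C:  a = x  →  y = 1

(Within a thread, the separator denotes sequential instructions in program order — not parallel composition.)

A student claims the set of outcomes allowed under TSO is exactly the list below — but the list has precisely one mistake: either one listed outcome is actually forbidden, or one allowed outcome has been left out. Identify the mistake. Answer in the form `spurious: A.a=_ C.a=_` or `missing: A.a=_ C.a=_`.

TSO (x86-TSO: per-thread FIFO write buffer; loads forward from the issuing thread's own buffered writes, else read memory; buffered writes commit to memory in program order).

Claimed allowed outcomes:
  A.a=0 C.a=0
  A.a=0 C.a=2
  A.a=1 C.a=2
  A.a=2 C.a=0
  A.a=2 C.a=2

missing: A.a=1 C.a=0

outcome vector order: (A.a,C.a)
TSO: 6 outcomes — {<0 0>, <0 2>, <1 0>, <1 2>, <2 0>, <2 2>}
TSO∖claimed = {<1 0>}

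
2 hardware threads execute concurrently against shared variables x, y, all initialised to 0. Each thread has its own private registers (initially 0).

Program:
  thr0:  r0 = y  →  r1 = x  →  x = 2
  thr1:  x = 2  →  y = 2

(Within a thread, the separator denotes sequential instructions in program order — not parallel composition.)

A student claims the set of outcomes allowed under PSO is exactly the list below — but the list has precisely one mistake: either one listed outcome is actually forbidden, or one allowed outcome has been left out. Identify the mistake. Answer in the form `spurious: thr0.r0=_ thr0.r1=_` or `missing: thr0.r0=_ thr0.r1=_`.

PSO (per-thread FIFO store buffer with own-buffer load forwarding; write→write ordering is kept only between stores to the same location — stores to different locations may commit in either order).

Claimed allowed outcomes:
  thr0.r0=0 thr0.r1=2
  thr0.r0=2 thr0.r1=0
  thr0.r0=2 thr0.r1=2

missing: thr0.r0=0 thr0.r1=0

outcome vector order: (thr0.r0,thr0.r1)
PSO: 4 outcomes — {00; 02; 20; 22}
PSO∖claimed = {00}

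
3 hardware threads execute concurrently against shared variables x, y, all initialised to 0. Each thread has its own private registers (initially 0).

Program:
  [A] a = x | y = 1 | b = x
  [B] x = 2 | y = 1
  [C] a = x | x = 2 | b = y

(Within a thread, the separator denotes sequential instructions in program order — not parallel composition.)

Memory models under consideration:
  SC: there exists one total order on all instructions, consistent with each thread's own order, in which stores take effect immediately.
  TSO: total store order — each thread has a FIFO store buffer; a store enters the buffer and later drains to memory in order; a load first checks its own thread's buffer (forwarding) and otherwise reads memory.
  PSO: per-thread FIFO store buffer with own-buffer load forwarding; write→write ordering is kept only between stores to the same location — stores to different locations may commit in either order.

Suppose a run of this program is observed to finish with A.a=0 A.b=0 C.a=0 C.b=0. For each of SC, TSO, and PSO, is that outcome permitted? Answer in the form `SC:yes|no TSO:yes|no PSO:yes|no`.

outcome vector order: (A.a,A.b,C.a,C.b)
under SC → (0,0,0,1), (0,0,2,1), (0,2,0,0), (0,2,0,1), (0,2,2,0), (0,2,2,1), (2,2,0,0), (2,2,0,1), (2,2,2,0), (2,2,2,1)
under TSO → (0,0,0,0), (0,0,0,1), (0,0,2,0), (0,0,2,1), (0,2,0,0), (0,2,0,1), (0,2,2,0), (0,2,2,1), (2,2,0,0), (2,2,0,1), (2,2,2,0), (2,2,2,1)
under PSO → (0,0,0,0), (0,0,0,1), (0,0,2,0), (0,0,2,1), (0,2,0,0), (0,2,0,1), (0,2,2,0), (0,2,2,1), (2,2,0,0), (2,2,0,1), (2,2,2,0), (2,2,2,1)
target (0,0,0,0) ∈ {TSO,PSO}

SC:no TSO:yes PSO:yes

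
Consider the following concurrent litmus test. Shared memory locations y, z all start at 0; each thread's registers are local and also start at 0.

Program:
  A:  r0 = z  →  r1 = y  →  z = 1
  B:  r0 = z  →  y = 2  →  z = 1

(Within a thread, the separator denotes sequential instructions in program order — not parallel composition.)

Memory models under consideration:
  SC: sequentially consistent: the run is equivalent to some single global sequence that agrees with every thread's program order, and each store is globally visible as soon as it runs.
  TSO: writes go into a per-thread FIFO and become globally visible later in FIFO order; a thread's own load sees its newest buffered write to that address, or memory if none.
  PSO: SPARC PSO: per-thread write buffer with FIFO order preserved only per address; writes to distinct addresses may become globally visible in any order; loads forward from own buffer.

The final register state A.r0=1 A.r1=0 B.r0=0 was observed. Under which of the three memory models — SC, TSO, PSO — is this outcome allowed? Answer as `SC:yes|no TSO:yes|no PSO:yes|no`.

outcome vector order: (A.r0,A.r1,B.r0)
[SC] allowed = {(0,0,0) (0,0,1) (0,2,0) (1,2,0)}
[TSO] allowed = {(0,0,0) (0,0,1) (0,2,0) (1,2,0)}
[PSO] allowed = {(0,0,0) (0,0,1) (0,2,0) (1,0,0) (1,2,0)}
target (1,0,0) ∈ {PSO}

SC:no TSO:no PSO:yes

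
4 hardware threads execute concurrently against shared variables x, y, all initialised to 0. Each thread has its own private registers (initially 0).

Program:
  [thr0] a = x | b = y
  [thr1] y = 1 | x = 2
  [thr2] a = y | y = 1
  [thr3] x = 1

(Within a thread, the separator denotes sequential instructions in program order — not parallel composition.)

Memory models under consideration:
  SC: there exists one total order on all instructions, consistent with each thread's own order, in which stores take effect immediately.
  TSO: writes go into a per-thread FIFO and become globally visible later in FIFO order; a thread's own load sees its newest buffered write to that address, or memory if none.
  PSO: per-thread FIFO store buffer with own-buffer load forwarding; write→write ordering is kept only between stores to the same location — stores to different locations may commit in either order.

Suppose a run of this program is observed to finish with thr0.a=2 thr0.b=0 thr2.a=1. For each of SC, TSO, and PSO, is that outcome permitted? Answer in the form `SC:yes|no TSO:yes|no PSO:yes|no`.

outcome vector order: (thr0.a,thr0.b,thr2.a)
under SC → (0,0,0) (0,0,1) (0,1,0) (0,1,1) (1,0,0) (1,0,1) (1,1,0) (1,1,1) (2,1,0) (2,1,1)
under TSO → (0,0,0) (0,0,1) (0,1,0) (0,1,1) (1,0,0) (1,0,1) (1,1,0) (1,1,1) (2,1,0) (2,1,1)
under PSO → (0,0,0) (0,0,1) (0,1,0) (0,1,1) (1,0,0) (1,0,1) (1,1,0) (1,1,1) (2,0,0) (2,0,1) (2,1,0) (2,1,1)
target (2,0,1) ∈ {PSO}

SC:no TSO:no PSO:yes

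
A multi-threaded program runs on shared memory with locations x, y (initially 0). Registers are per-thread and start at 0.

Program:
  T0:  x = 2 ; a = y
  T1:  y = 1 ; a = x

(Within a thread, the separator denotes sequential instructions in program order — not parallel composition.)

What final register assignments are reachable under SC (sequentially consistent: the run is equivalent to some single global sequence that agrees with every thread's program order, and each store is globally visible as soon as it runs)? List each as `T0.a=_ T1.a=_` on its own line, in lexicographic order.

outcome vector order: (T0.a,T1.a)
|SC outcomes| = 3

T0.a=0 T1.a=2
T0.a=1 T1.a=0
T0.a=1 T1.a=2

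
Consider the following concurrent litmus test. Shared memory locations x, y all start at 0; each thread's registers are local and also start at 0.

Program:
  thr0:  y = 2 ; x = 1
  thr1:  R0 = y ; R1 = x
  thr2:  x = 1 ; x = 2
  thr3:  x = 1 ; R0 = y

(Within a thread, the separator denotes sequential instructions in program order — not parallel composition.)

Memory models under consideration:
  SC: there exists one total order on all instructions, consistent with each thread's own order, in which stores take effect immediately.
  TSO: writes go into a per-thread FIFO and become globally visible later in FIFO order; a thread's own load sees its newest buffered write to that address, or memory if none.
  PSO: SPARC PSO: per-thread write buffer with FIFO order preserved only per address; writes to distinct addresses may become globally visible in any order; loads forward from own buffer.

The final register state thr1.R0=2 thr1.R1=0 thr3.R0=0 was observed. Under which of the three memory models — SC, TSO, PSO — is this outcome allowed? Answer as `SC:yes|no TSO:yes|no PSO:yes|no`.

outcome vector order: (thr1.R0,thr1.R1,thr3.R0)
[SC] allowed = {000 002 010 012 020 022 202 210 212 220 222}
[TSO] allowed = {000 002 010 012 020 022 200 202 210 212 220 222}
[PSO] allowed = {000 002 010 012 020 022 200 202 210 212 220 222}
target 200 ∈ {TSO,PSO}

SC:no TSO:yes PSO:yes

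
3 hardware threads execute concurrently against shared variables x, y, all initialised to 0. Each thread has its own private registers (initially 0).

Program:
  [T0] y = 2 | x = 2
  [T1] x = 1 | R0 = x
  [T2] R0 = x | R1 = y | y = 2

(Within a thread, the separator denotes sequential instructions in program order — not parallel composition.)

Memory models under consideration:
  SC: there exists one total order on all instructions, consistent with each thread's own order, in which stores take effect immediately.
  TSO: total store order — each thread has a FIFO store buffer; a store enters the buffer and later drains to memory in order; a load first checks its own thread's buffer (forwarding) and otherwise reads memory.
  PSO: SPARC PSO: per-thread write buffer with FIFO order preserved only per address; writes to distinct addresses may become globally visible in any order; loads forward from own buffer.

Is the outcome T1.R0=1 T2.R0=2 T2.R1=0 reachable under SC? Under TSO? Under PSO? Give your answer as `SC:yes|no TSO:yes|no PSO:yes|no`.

SC:no TSO:no PSO:yes

outcome vector order: (T1.R0,T2.R0,T2.R1)
[SC] allowed = {100; 102; 110; 112; 122; 200; 202; 210; 212; 222}
[TSO] allowed = {100; 102; 110; 112; 122; 200; 202; 210; 212; 222}
[PSO] allowed = {100; 102; 110; 112; 120; 122; 200; 202; 210; 212; 220; 222}
target 120 ∈ {PSO}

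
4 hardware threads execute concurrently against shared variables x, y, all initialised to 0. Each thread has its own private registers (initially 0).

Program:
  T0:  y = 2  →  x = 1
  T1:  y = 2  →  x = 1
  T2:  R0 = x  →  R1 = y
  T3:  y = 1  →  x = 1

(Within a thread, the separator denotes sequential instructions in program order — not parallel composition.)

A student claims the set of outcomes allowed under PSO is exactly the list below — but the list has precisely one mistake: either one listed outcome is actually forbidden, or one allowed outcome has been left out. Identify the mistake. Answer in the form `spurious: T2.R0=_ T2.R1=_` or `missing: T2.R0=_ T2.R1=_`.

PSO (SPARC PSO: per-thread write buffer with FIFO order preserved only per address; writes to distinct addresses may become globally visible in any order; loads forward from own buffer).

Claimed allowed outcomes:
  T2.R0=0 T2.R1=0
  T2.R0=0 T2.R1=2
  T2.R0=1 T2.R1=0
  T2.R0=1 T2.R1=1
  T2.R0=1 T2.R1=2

outcome vector order: (T2.R0,T2.R1)
[PSO] allowed = {0/0; 0/1; 0/2; 1/0; 1/1; 1/2}
PSO∖claimed = {0/1}

missing: T2.R0=0 T2.R1=1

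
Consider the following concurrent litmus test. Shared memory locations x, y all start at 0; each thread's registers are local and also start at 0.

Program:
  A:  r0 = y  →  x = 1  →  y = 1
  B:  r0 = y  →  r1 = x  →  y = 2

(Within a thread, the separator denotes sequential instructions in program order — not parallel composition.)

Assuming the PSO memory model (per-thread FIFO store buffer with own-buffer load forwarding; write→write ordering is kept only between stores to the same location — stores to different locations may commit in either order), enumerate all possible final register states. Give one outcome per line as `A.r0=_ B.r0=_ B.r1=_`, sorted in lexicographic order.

A.r0=0 B.r0=0 B.r1=0
A.r0=0 B.r0=0 B.r1=1
A.r0=0 B.r0=1 B.r1=0
A.r0=0 B.r0=1 B.r1=1
A.r0=2 B.r0=0 B.r1=0

outcome vector order: (A.r0,B.r0,B.r1)
|PSO outcomes| = 5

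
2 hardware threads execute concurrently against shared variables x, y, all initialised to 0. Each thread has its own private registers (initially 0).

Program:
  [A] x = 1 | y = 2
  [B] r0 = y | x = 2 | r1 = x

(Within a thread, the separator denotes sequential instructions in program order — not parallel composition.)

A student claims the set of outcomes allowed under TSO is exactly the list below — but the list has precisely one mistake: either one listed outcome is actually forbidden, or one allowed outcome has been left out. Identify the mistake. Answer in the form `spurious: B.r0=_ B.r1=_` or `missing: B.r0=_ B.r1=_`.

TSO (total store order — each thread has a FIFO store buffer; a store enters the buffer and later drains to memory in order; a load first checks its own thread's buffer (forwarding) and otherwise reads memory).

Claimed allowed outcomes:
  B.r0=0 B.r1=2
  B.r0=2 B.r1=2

outcome vector order: (B.r0,B.r1)
under TSO → 01; 02; 22
TSO∖claimed = {01}

missing: B.r0=0 B.r1=1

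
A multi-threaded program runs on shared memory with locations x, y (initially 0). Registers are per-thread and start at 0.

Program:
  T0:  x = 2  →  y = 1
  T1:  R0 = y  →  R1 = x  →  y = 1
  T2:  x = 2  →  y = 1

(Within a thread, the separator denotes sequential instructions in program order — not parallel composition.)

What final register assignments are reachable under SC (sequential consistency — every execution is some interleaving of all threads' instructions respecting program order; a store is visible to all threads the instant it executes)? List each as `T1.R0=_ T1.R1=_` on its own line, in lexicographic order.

T1.R0=0 T1.R1=0
T1.R0=0 T1.R1=2
T1.R0=1 T1.R1=2

outcome vector order: (T1.R0,T1.R1)
|SC outcomes| = 3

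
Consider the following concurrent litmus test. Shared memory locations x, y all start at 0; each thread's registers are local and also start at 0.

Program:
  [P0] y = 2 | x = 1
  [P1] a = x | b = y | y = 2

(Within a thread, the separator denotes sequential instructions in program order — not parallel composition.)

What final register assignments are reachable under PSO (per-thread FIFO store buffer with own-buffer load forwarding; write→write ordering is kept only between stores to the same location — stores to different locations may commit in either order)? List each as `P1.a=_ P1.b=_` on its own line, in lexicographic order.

P1.a=0 P1.b=0
P1.a=0 P1.b=2
P1.a=1 P1.b=0
P1.a=1 P1.b=2

outcome vector order: (P1.a,P1.b)
|PSO outcomes| = 4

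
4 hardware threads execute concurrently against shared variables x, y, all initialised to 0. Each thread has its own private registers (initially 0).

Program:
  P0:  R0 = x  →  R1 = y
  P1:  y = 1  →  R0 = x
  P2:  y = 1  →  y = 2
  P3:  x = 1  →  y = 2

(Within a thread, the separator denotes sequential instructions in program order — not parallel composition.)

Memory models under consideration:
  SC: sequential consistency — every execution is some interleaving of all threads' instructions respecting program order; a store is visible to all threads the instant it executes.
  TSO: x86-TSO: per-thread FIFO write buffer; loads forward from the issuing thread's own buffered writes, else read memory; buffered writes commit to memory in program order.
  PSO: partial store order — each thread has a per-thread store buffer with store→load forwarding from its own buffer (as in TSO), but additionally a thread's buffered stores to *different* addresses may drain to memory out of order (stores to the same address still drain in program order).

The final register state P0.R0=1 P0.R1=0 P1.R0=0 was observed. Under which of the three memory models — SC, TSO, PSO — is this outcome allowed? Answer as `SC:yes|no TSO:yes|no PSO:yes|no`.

outcome vector order: (P0.R0,P0.R1,P1.R0)
SC (11): (0,0,0), (0,0,1), (0,1,0), (0,1,1), (0,2,0), (0,2,1), (1,0,1), (1,1,0), (1,1,1), (1,2,0), (1,2,1)
TSO (12): (0,0,0), (0,0,1), (0,1,0), (0,1,1), (0,2,0), (0,2,1), (1,0,0), (1,0,1), (1,1,0), (1,1,1), (1,2,0), (1,2,1)
PSO (12): (0,0,0), (0,0,1), (0,1,0), (0,1,1), (0,2,0), (0,2,1), (1,0,0), (1,0,1), (1,1,0), (1,1,1), (1,2,0), (1,2,1)
target (1,0,0) ∈ {TSO,PSO}

SC:no TSO:yes PSO:yes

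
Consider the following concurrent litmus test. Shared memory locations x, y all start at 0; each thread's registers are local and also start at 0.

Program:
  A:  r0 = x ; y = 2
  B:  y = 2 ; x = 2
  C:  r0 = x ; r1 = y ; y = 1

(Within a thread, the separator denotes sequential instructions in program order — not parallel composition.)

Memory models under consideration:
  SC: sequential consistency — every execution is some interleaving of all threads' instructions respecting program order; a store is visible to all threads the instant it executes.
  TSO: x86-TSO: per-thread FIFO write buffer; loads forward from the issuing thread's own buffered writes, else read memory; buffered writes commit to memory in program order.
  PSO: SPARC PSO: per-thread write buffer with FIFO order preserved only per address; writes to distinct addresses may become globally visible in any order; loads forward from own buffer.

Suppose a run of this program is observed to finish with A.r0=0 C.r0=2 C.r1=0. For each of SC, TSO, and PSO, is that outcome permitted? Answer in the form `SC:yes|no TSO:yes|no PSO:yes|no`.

SC:no TSO:no PSO:yes

outcome vector order: (A.r0,C.r0,C.r1)
[SC] allowed = {(0,0,0); (0,0,2); (0,2,2); (2,0,0); (2,0,2); (2,2,2)}
[TSO] allowed = {(0,0,0); (0,0,2); (0,2,2); (2,0,0); (2,0,2); (2,2,2)}
[PSO] allowed = {(0,0,0); (0,0,2); (0,2,0); (0,2,2); (2,0,0); (2,0,2); (2,2,0); (2,2,2)}
target (0,2,0) ∈ {PSO}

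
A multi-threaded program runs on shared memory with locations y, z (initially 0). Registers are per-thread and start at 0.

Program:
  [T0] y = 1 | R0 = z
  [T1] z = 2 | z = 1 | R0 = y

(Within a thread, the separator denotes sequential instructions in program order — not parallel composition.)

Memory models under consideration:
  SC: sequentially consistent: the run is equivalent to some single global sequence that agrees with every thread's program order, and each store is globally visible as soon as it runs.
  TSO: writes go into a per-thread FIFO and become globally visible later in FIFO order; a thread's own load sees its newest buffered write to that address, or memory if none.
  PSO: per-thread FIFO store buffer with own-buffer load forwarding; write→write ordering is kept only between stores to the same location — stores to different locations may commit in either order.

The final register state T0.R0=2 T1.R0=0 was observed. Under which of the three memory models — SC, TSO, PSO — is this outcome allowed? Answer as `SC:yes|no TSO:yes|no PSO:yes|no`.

outcome vector order: (T0.R0,T1.R0)
SC (4): 01; 10; 11; 21
TSO (6): 00; 01; 10; 11; 20; 21
PSO (6): 00; 01; 10; 11; 20; 21
target 20 ∈ {TSO,PSO}

SC:no TSO:yes PSO:yes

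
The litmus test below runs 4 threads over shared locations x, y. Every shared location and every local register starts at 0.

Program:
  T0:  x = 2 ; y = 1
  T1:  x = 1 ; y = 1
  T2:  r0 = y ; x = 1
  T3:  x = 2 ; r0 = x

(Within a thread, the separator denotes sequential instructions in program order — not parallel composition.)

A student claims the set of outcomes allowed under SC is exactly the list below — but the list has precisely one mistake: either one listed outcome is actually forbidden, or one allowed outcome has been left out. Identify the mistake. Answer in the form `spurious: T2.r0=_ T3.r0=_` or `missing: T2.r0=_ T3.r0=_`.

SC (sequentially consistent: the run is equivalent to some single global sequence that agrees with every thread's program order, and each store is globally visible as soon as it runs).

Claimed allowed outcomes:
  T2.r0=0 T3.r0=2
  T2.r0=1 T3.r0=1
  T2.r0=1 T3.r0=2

outcome vector order: (T2.r0,T3.r0)
SC (4): 0/1; 0/2; 1/1; 1/2
SC∖claimed = {0/1}

missing: T2.r0=0 T3.r0=1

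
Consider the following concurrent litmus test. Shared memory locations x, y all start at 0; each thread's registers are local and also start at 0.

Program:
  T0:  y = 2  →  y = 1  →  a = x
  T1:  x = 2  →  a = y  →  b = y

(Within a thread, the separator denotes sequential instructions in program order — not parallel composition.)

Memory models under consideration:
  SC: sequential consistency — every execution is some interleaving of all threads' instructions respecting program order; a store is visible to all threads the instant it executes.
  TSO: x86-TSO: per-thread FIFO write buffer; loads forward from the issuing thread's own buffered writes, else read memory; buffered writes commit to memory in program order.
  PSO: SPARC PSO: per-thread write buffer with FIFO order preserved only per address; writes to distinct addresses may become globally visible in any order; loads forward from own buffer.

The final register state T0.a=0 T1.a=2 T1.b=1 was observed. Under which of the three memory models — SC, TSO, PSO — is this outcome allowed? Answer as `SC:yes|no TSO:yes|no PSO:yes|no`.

SC:no TSO:yes PSO:yes

outcome vector order: (T0.a,T1.a,T1.b)
[SC] allowed = {011 200 201 202 211 221 222}
[TSO] allowed = {000 001 002 011 021 022 200 201 202 211 221 222}
[PSO] allowed = {000 001 002 011 021 022 200 201 202 211 221 222}
target 021 ∈ {TSO,PSO}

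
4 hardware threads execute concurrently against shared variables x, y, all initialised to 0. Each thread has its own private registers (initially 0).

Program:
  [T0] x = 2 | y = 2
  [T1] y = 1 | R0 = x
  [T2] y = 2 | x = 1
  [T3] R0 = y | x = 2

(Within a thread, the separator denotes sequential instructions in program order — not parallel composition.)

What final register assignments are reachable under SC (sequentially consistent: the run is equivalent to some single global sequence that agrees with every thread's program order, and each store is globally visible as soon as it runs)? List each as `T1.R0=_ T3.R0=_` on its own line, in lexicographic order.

T1.R0=0 T3.R0=0
T1.R0=0 T3.R0=1
T1.R0=0 T3.R0=2
T1.R0=1 T3.R0=0
T1.R0=1 T3.R0=1
T1.R0=1 T3.R0=2
T1.R0=2 T3.R0=0
T1.R0=2 T3.R0=1
T1.R0=2 T3.R0=2

outcome vector order: (T1.R0,T3.R0)
|SC outcomes| = 9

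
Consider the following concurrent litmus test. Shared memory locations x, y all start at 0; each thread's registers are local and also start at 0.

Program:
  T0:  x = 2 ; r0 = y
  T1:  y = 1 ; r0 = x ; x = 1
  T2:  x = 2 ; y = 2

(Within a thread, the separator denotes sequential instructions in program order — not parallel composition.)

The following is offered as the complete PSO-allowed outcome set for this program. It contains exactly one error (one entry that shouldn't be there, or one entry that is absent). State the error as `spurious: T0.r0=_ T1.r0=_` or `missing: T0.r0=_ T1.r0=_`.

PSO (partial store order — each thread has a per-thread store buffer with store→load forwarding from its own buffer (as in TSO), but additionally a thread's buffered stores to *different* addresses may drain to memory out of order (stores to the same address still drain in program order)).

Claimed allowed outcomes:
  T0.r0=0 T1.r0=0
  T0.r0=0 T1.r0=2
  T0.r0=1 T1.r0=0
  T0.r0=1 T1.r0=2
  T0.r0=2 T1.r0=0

missing: T0.r0=2 T1.r0=2

outcome vector order: (T0.r0,T1.r0)
under PSO → <0 0>; <0 2>; <1 0>; <1 2>; <2 0>; <2 2>
PSO∖claimed = {<2 2>}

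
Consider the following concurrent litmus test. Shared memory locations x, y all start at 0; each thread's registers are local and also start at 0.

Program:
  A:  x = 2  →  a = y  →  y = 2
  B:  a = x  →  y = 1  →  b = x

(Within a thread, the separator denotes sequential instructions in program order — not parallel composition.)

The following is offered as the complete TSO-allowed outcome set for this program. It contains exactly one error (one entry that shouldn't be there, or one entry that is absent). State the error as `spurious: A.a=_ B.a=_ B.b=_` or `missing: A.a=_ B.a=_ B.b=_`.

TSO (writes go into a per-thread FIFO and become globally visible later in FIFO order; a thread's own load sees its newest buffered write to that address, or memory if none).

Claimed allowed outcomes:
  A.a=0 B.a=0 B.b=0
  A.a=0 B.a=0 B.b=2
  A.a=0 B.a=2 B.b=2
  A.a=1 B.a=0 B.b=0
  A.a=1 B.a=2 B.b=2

missing: A.a=1 B.a=0 B.b=2

outcome vector order: (A.a,B.a,B.b)
TSO: 6 outcomes — {(0,0,0); (0,0,2); (0,2,2); (1,0,0); (1,0,2); (1,2,2)}
TSO∖claimed = {(1,0,2)}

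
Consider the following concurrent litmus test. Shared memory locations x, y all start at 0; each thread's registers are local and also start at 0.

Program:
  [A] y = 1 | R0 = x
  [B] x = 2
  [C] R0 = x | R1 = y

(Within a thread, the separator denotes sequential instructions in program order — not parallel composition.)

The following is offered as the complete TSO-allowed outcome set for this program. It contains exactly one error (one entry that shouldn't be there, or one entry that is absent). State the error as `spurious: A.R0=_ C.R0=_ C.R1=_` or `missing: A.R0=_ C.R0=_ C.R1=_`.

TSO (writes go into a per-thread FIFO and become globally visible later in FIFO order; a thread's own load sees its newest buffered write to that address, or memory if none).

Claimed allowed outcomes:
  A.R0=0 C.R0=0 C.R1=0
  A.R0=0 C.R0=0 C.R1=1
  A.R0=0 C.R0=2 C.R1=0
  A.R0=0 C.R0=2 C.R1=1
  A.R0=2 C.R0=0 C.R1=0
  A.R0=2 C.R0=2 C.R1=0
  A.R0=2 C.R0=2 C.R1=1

missing: A.R0=2 C.R0=0 C.R1=1

outcome vector order: (A.R0,C.R0,C.R1)
[TSO] allowed = {0/0/0; 0/0/1; 0/2/0; 0/2/1; 2/0/0; 2/0/1; 2/2/0; 2/2/1}
TSO∖claimed = {2/0/1}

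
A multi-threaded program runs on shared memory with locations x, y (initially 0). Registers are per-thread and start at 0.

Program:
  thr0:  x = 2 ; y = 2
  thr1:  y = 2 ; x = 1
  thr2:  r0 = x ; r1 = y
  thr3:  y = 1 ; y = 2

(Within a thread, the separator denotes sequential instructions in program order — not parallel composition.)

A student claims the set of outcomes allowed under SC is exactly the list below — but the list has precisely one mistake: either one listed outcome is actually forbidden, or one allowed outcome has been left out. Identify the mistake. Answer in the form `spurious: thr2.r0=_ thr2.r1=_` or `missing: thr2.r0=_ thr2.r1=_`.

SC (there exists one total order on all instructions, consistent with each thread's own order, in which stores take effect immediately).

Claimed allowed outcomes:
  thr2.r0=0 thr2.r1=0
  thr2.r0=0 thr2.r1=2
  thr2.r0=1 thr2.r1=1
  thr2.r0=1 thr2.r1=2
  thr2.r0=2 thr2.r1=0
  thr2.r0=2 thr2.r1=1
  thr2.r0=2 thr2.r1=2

missing: thr2.r0=0 thr2.r1=1

outcome vector order: (thr2.r0,thr2.r1)
SC (8): <0 0>; <0 1>; <0 2>; <1 1>; <1 2>; <2 0>; <2 1>; <2 2>
SC∖claimed = {<0 1>}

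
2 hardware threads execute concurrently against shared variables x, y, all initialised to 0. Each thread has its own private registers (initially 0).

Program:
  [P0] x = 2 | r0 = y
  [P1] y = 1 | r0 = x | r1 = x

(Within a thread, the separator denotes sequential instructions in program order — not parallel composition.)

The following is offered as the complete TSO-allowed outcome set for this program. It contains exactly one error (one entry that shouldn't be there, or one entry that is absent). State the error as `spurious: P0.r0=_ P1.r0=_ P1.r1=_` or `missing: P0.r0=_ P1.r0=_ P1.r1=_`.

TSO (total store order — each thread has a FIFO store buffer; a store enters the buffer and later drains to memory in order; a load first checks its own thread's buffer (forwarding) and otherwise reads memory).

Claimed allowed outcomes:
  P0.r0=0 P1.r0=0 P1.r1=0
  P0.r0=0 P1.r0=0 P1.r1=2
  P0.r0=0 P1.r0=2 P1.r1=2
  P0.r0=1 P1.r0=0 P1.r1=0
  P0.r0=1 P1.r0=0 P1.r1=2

missing: P0.r0=1 P1.r0=2 P1.r1=2

outcome vector order: (P0.r0,P1.r0,P1.r1)
TSO: 6 outcomes — {<0 0 0> <0 0 2> <0 2 2> <1 0 0> <1 0 2> <1 2 2>}
TSO∖claimed = {<1 2 2>}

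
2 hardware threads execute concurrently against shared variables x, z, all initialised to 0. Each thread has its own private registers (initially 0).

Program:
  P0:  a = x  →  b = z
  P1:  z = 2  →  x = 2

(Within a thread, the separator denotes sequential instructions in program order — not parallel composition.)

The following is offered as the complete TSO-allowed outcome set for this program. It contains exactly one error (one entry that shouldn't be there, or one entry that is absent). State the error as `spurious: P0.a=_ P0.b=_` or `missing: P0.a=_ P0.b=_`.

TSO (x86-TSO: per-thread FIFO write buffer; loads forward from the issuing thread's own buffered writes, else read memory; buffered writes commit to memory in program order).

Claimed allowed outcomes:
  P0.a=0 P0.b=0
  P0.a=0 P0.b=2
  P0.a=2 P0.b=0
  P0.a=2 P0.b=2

spurious: P0.a=2 P0.b=0

outcome vector order: (P0.a,P0.b)
TSO (3): <0 0>, <0 2>, <2 2>
claimed∖TSO = {<2 0>}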